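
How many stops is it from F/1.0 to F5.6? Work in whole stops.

f/1.0 → f/1.4 → f/2 → f/2.8 → f/4 → f/5.6 — count the steps: 5 stops.

5 stops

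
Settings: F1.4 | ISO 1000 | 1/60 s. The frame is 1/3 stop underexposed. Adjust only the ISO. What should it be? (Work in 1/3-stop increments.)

ISO 1250

Underexposed by 1/3 stop → need 1/3 stop brighter.
ISO: 1000 → 1250.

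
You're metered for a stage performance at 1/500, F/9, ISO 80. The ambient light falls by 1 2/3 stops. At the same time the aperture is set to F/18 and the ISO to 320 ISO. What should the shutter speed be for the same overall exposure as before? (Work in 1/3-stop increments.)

1/160s

Scene light: 1 2/3 stops darker.
Aperture: f/9 → f/10 → f/11 → f/13 → f/14 → f/16 → f/18 — 2 stops smaller aperture (darker).
ISO: 80 → 100 → 125 → 160 → 200 → 250 → 320 — 2 stops raised (brighter).
Net so far: 1 2/3 stops darker. Shutter speed: 1/500 → 1/400 → 1/320 → 1/250 → 1/200 → 1/160.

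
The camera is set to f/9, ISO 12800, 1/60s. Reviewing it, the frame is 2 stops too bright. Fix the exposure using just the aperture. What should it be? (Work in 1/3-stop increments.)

Overexposed by 2 stops → need 2 stops darker.
Aperture: f/9 → f/10 → f/11 → f/13 → f/14 → f/16 → f/18.

f/18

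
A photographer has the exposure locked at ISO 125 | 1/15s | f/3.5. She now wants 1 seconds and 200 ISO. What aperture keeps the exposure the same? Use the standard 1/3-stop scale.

f/18

Shutter speed: 1/15 → 1/13 → 1/10 → 1/8 → 1/6 → 1/5 → 1/4 → 0.3 → 0.4 → 0.5 → 0.6 → 0.8 → 1 — 4 stops slower (brighter).
ISO: 125 → 160 → 200 — 2/3 stop higher (brighter).
Net change so far: 4 2/3 stops brighter. Offset with the aperture: f/3.5 → f/4 → f/4.5 → f/5 → f/5.6 → f/6.3 → f/7.1 → f/8 → f/9 → f/10 → f/11 → f/13 → f/14 → f/16 → f/18.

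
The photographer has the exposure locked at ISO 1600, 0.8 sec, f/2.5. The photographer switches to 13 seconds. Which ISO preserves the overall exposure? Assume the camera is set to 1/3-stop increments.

Shutter speed: 0.8 → 1 → 1.3 → 1.6 → 2 → 2.5 → 3.2 → 4 → 5 → 6 → 8 → 10 → 13 — 4 stops slower (brighter).
Need 4 stops darker from the ISO: 1600 → 1250 → 1000 → 800 → 640 → 500 → 400 → 320 → 250 → 200 → 160 → 125 → 100.

ISO 100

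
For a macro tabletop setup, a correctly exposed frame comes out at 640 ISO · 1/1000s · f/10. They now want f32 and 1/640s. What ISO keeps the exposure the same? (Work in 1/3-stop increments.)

Aperture: f/10 → f/11 → f/13 → f/14 → f/16 → f/18 → f/20 → f/22 → f/25 → f/29 → f/32 — 3 1/3 stops narrower (darker).
Shutter speed: 1/1000 → 1/800 → 1/640 — 2/3 stop longer (brighter).
Net change so far: 2 2/3 stops darker. Offset with the ISO: 640 → 800 → 1000 → 1250 → 1600 → 2000 → 2500 → 3200 → 4000.

ISO 4000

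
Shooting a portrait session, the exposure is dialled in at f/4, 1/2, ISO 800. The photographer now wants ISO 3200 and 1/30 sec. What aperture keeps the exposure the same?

f/2

ISO: 800 → 1600 → 3200 — 2 stops raised (brighter).
Shutter speed: 1/2 → 1/4 → 1/8 → 1/15 → 1/30 — 4 stops faster (darker).
Net change so far: 2 stops darker. Offset with the aperture: f/4 → f/2.8 → f/2.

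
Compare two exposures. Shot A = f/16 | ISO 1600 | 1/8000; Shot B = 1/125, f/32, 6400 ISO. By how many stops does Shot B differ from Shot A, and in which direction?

Aperture: f/16 → f/22 → f/32 — 2 stops stopped down (darker).
Shutter speed: 1/8000 → 1/4000 → 1/2000 → 1/1000 → 1/500 → 1/250 → 1/125 — 6 stops slower (brighter).
ISO: 1600 → 3200 → 6400 — 2 stops raised (brighter).
Net: −2 +6 +2 = +6 stops.

6 stops brighter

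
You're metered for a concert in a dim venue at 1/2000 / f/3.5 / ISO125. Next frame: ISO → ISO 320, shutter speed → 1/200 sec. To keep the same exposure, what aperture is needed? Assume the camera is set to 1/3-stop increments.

ISO: 125 → 160 → 200 → 250 → 320 — 1 1/3 stops higher (brighter).
Shutter speed: 1/2000 → 1/1600 → 1/1250 → 1/1000 → 1/800 → 1/640 → 1/500 → 1/400 → 1/320 → 1/250 → 1/200 — 3 1/3 stops longer (brighter).
Net change so far: 4 2/3 stops brighter. Offset with the aperture: f/3.5 → f/4 → f/4.5 → f/5 → f/5.6 → f/6.3 → f/7.1 → f/8 → f/9 → f/10 → f/11 → f/13 → f/14 → f/16 → f/18.

f/18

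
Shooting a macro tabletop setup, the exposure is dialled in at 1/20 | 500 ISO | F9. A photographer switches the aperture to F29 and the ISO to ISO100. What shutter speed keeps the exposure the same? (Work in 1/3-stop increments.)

Aperture: f/9 → f/10 → f/11 → f/13 → f/14 → f/16 → f/18 → f/20 → f/22 → f/25 → f/29 — 3 1/3 stops stopped down (darker).
ISO: 500 → 400 → 320 → 250 → 200 → 160 → 125 → 100 — 2 1/3 stops dropped (darker).
Net change so far: 5 2/3 stops darker. Offset with the shutter speed: 1/20 → 1/15 → 1/13 → 1/10 → 1/8 → 1/6 → 1/5 → 1/4 → 0.3 → 0.4 → 0.5 → 0.6 → 0.8 → 1 → 1.3 → 1.6 → 2 → 2.5.

2.5 s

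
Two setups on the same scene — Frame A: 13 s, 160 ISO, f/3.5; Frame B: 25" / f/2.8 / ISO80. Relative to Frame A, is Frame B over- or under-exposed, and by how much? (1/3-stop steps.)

2/3 stop brighter

Aperture: f/3.5 → f/3.2 → f/2.8 — 2/3 stop larger aperture (brighter).
Shutter speed: 13 → 15 → 20 → 25 — 1 stop longer (brighter).
ISO: 160 → 125 → 100 → 80 — 1 stop dropped (darker).
Net: +2/3 +1 −1 = +2/3 stops.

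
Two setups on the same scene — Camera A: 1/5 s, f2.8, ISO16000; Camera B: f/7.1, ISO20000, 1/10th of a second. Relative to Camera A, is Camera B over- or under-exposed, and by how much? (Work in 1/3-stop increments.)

Aperture: f/2.8 → f/3.2 → f/3.5 → f/4 → f/4.5 → f/5 → f/5.6 → f/6.3 → f/7.1 — 2 2/3 stops narrower (darker).
Shutter speed: 1/5 → 1/6 → 1/8 → 1/10 — 1 stop faster (darker).
ISO: 16000 → 20000 — 1/3 stop higher (brighter).
Net: −2 2/3 −1 +1/3 = −3 1/3 stops.

3 1/3 stops darker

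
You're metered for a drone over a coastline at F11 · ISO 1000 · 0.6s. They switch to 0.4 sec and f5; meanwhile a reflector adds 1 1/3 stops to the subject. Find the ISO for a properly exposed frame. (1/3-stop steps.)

Scene light: 1 1/3 stops brighter.
Shutter speed: 0.6 → 0.5 → 0.4 — 2/3 stop shorter (darker).
Aperture: f/11 → f/10 → f/9 → f/8 → f/7.1 → f/6.3 → f/5.6 → f/5 — 2 1/3 stops opened up (brighter).
Net so far: 3 stops brighter. ISO: 1000 → 800 → 640 → 500 → 400 → 320 → 250 → 200 → 160 → 125.

ISO 125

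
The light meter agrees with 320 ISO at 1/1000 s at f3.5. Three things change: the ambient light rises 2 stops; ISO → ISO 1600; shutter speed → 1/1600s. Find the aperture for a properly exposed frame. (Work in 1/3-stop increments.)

Scene light: 2 stops brighter.
ISO: 320 → 400 → 500 → 640 → 800 → 1000 → 1250 → 1600 — 2 1/3 stops raised (brighter).
Shutter speed: 1/1000 → 1/1250 → 1/1600 — 2/3 stop faster (darker).
Net so far: 3 2/3 stops brighter. Aperture: f/3.5 → f/4 → f/4.5 → f/5 → f/5.6 → f/6.3 → f/7.1 → f/8 → f/9 → f/10 → f/11 → f/13.

f/13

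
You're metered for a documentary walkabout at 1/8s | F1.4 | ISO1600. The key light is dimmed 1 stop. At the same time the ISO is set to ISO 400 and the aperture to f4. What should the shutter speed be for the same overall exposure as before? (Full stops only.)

Scene light: 1 stop darker.
ISO: 1600 → 800 → 400 — 2 stops lower (darker).
Aperture: f/1.4 → f/2 → f/2.8 → f/4 — 3 stops stopped down (darker).
Net so far: 6 stops darker. Shutter speed: 1/8 → 1/4 → 1/2 → 1 → 2 → 4 → 8.

8 s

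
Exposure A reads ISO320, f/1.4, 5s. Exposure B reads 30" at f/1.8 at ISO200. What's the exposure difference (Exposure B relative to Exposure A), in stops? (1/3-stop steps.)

1 1/3 stops brighter

Aperture: f/1.4 → f/1.6 → f/1.8 — 2/3 stop smaller aperture (darker).
Shutter speed: 5 → 6 → 8 → 10 → 13 → 15 → 20 → 25 → 30 — 2 2/3 stops slower (brighter).
ISO: 320 → 250 → 200 — 2/3 stop dropped (darker).
Net: −2/3 +2 2/3 −2/3 = +1 1/3 stops.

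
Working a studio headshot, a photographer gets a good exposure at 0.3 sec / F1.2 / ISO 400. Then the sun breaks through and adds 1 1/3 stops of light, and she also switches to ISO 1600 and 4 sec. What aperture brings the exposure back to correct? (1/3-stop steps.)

Scene light: 1 1/3 stops brighter.
ISO: 400 → 500 → 640 → 800 → 1000 → 1250 → 1600 — 2 stops higher (brighter).
Shutter speed: 0.3 → 0.4 → 0.5 → 0.6 → 0.8 → 1 → 1.3 → 1.6 → 2 → 2.5 → 3.2 → 4 — 3 2/3 stops slower (brighter).
Net so far: 7 stops brighter. Aperture: f/1.2 → f/1.4 → f/1.6 → f/1.8 → f/2 → f/2.2 → f/2.5 → f/2.8 → f/3.2 → f/3.5 → f/4 → f/4.5 → f/5 → f/5.6 → f/6.3 → f/7.1 → f/8 → f/9 → f/10 → f/11 → f/13 → f/14.

f/14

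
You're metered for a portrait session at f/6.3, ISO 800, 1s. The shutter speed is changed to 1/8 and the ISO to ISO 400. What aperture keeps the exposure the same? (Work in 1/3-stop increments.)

Shutter speed: 1 → 0.8 → 0.6 → 0.5 → 0.4 → 0.3 → 1/4 → 1/5 → 1/6 → 1/8 — 3 stops shorter (darker).
ISO: 800 → 640 → 500 → 400 — 1 stop dropped (darker).
Net change so far: 4 stops darker. Offset with the aperture: f/6.3 → f/5.6 → f/5 → f/4.5 → f/4 → f/3.5 → f/3.2 → f/2.8 → f/2.5 → f/2.2 → f/2 → f/1.8 → f/1.6.

f/1.6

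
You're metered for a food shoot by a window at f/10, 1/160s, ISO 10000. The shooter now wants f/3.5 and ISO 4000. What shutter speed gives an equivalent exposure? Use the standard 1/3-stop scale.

1/500s

Aperture: f/10 → f/9 → f/8 → f/7.1 → f/6.3 → f/5.6 → f/5 → f/4.5 → f/4 → f/3.5 — 3 stops larger aperture (brighter).
ISO: 10000 → 8000 → 6400 → 5000 → 4000 — 1 1/3 stops lower (darker).
Net change so far: 1 2/3 stops brighter. Offset with the shutter speed: 1/160 → 1/200 → 1/250 → 1/320 → 1/400 → 1/500.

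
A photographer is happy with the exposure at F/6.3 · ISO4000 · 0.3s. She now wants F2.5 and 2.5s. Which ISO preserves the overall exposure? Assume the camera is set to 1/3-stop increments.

Aperture: f/6.3 → f/5.6 → f/5 → f/4.5 → f/4 → f/3.5 → f/3.2 → f/2.8 → f/2.5 — 2 2/3 stops larger aperture (brighter).
Shutter speed: 0.3 → 0.4 → 0.5 → 0.6 → 0.8 → 1 → 1.3 → 1.6 → 2 → 2.5 — 3 stops slower (brighter).
Net change so far: 5 2/3 stops brighter. Offset with the ISO: 4000 → 3200 → 2500 → 2000 → 1600 → 1250 → 1000 → 800 → 640 → 500 → 400 → 320 → 250 → 200 → 160 → 125 → 100 → 80.

ISO 80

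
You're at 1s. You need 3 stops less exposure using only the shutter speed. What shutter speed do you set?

Shutter speed: 1 → 1/2 → 1/4 → 1/8 — 3 stops shorter (darker).

1/8s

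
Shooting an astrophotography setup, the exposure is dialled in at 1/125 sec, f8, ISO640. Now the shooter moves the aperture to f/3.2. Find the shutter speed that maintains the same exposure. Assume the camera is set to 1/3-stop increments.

1/800s

Aperture: f/8 → f/7.1 → f/6.3 → f/5.6 → f/5 → f/4.5 → f/4 → f/3.5 → f/3.2 — 2 2/3 stops larger aperture (brighter).
Need 2 2/3 stops darker from the shutter speed: 1/125 → 1/160 → 1/200 → 1/250 → 1/320 → 1/400 → 1/500 → 1/640 → 1/800.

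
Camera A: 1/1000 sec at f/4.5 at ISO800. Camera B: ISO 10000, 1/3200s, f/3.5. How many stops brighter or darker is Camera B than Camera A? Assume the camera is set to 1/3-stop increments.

Aperture: f/4.5 → f/4 → f/3.5 — 2/3 stop larger aperture (brighter).
Shutter speed: 1/1000 → 1/1250 → 1/1600 → 1/2000 → 1/2500 → 1/3200 — 1 2/3 stops faster (darker).
ISO: 800 → 1000 → 1250 → 1600 → 2000 → 2500 → 3200 → 4000 → 5000 → 6400 → 8000 → 10000 — 3 2/3 stops raised (brighter).
Net: +2/3 −1 2/3 +3 2/3 = +2 2/3 stops.

2 2/3 stops brighter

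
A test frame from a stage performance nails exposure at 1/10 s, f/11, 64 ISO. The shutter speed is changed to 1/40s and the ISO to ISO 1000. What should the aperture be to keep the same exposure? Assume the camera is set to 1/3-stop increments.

Shutter speed: 1/10 → 1/13 → 1/15 → 1/20 → 1/25 → 1/30 → 1/40 — 2 stops faster (darker).
ISO: 64 → 80 → 100 → 125 → 160 → 200 → 250 → 320 → 400 → 500 → 640 → 800 → 1000 — 4 stops raised (brighter).
Net change so far: 2 stops brighter. Offset with the aperture: f/11 → f/13 → f/14 → f/16 → f/18 → f/20 → f/22.

f/22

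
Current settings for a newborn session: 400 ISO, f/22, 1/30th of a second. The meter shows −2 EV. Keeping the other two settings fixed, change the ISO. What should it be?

Underexposed by 2 stops → need 2 stops brighter.
ISO: 400 → 800 → 1600.

ISO 1600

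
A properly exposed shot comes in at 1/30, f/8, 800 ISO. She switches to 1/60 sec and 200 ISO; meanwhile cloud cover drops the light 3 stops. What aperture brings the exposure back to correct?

Scene light: 3 stops darker.
Shutter speed: 1/30 → 1/60 — 1 stop shorter (darker).
ISO: 800 → 400 → 200 — 2 stops dropped (darker).
Net so far: 6 stops darker. Aperture: f/8 → f/5.6 → f/4 → f/2.8 → f/2 → f/1.4 → f/1.0.

f/1.0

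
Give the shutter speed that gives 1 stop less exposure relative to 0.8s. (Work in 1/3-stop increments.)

Shutter speed: 0.8 → 0.6 → 0.5 → 0.4 — 1 stop shorter (darker).

0.4 s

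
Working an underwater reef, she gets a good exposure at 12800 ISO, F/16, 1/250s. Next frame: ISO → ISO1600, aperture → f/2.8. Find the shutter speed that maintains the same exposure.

ISO: 12800 → 6400 → 3200 → 1600 — 3 stops dropped (darker).
Aperture: f/16 → f/11 → f/8 → f/5.6 → f/4 → f/2.8 — 5 stops larger aperture (brighter).
Net change so far: 2 stops brighter. Offset with the shutter speed: 1/250 → 1/500 → 1/1000.

1/1000s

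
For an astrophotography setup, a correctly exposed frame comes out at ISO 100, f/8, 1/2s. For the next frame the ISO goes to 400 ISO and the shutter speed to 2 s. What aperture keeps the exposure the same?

f/32

ISO: 100 → 200 → 400 — 2 stops higher (brighter).
Shutter speed: 1/2 → 1 → 2 — 2 stops longer (brighter).
Net change so far: 4 stops brighter. Offset with the aperture: f/8 → f/11 → f/16 → f/22 → f/32.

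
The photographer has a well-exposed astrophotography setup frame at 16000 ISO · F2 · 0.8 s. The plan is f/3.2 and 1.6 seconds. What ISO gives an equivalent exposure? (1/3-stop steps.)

ISO 20000

Aperture: f/2 → f/2.2 → f/2.5 → f/2.8 → f/3.2 — 1 1/3 stops narrower (darker).
Shutter speed: 0.8 → 1 → 1.3 → 1.6 — 1 stop slower (brighter).
Net change so far: 1/3 stop darker. Offset with the ISO: 16000 → 20000.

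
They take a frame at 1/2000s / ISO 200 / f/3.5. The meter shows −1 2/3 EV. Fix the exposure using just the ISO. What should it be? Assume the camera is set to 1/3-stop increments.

Underexposed by 1 2/3 stops → need 1 2/3 stops brighter.
ISO: 200 → 250 → 320 → 400 → 500 → 640.

ISO 640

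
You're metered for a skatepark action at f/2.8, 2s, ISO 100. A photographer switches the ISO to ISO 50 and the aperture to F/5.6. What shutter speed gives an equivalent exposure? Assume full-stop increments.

15 s

ISO: 100 → 50 — 1 stop dropped (darker).
Aperture: f/2.8 → f/4 → f/5.6 — 2 stops smaller aperture (darker).
Net change so far: 3 stops darker. Offset with the shutter speed: 2 → 4 → 8 → 15.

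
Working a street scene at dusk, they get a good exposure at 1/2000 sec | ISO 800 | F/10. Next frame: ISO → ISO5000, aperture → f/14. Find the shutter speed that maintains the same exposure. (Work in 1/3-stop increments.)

1/6400s

ISO: 800 → 1000 → 1250 → 1600 → 2000 → 2500 → 3200 → 4000 → 5000 — 2 2/3 stops higher (brighter).
Aperture: f/10 → f/11 → f/13 → f/14 — 1 stop smaller aperture (darker).
Net change so far: 1 2/3 stops brighter. Offset with the shutter speed: 1/2000 → 1/2500 → 1/3200 → 1/4000 → 1/5000 → 1/6400.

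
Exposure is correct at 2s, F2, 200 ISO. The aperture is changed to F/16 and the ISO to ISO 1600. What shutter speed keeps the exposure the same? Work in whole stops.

Aperture: f/2 → f/2.8 → f/4 → f/5.6 → f/8 → f/11 → f/16 — 6 stops stopped down (darker).
ISO: 200 → 400 → 800 → 1600 — 3 stops higher (brighter).
Net change so far: 3 stops darker. Offset with the shutter speed: 2 → 4 → 8 → 15.

15 s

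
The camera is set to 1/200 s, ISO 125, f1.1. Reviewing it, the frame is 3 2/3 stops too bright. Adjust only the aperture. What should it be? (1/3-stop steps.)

Overexposed by 3 2/3 stops → need 3 2/3 stops darker.
Aperture: f/1.1 → f/1.2 → f/1.4 → f/1.6 → f/1.8 → f/2 → f/2.2 → f/2.5 → f/2.8 → f/3.2 → f/3.5 → f/4.

f/4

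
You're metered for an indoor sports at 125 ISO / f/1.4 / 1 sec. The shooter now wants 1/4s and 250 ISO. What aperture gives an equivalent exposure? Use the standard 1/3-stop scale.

Shutter speed: 1 → 0.8 → 0.6 → 0.5 → 0.4 → 0.3 → 1/4 — 2 stops faster (darker).
ISO: 125 → 160 → 200 → 250 — 1 stop raised (brighter).
Net change so far: 1 stop darker. Offset with the aperture: f/1.4 → f/1.2 → f/1.1 → f/1.0.

f/1.0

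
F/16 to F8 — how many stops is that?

f/16 → f/11 → f/8 — count the steps: 2 stops.

2 stops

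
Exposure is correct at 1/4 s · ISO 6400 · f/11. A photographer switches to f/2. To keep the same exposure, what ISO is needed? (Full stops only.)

ISO 200

Aperture: f/11 → f/8 → f/5.6 → f/4 → f/2.8 → f/2 — 5 stops wider (brighter).
Need 5 stops darker from the ISO: 6400 → 3200 → 1600 → 800 → 400 → 200.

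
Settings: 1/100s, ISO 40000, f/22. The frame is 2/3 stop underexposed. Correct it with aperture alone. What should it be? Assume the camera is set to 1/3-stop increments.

Underexposed by 2/3 stop → need 2/3 stop brighter.
Aperture: f/22 → f/20 → f/18.

f/18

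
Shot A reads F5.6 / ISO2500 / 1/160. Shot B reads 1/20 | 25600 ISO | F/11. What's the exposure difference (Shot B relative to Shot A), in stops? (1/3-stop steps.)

Aperture: f/5.6 → f/6.3 → f/7.1 → f/8 → f/9 → f/10 → f/11 — 2 stops stopped down (darker).
Shutter speed: 1/160 → 1/125 → 1/100 → 1/80 → 1/60 → 1/50 → 1/40 → 1/30 → 1/25 → 1/20 — 3 stops slower (brighter).
ISO: 2500 → 3200 → 4000 → 5000 → 6400 → 8000 → 10000 → 12800 → 16000 → 20000 → 25600 — 3 1/3 stops raised (brighter).
Net: −2 +3 +3 1/3 = +4 1/3 stops.

4 1/3 stops brighter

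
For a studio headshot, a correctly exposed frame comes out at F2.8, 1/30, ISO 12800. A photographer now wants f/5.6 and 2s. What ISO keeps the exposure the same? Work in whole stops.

ISO 800

Aperture: f/2.8 → f/4 → f/5.6 — 2 stops smaller aperture (darker).
Shutter speed: 1/30 → 1/15 → 1/8 → 1/4 → 1/2 → 1 → 2 — 6 stops longer (brighter).
Net change so far: 4 stops brighter. Offset with the ISO: 12800 → 6400 → 3200 → 1600 → 800.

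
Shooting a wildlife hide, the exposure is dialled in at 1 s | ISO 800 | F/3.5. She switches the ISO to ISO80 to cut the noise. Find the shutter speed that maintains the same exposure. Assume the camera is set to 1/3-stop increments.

ISO: 800 → 640 → 500 → 400 → 320 → 250 → 200 → 160 → 125 → 100 → 80 — 3 1/3 stops dropped (darker).
Need 3 1/3 stops brighter from the shutter speed: 1 → 1.3 → 1.6 → 2 → 2.5 → 3.2 → 4 → 5 → 6 → 8 → 10.

10 s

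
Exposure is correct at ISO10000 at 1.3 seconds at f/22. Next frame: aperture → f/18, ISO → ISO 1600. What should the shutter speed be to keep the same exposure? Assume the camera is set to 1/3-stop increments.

5 s

Aperture: f/22 → f/20 → f/18 — 2/3 stop larger aperture (brighter).
ISO: 10000 → 8000 → 6400 → 5000 → 4000 → 3200 → 2500 → 2000 → 1600 — 2 2/3 stops lower (darker).
Net change so far: 2 stops darker. Offset with the shutter speed: 1.3 → 1.6 → 2 → 2.5 → 3.2 → 4 → 5.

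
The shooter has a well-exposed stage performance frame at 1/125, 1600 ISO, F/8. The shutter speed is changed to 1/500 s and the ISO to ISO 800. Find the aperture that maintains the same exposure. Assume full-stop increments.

f/2.8

Shutter speed: 1/125 → 1/250 → 1/500 — 2 stops shorter (darker).
ISO: 1600 → 800 — 1 stop dropped (darker).
Net change so far: 3 stops darker. Offset with the aperture: f/8 → f/5.6 → f/4 → f/2.8.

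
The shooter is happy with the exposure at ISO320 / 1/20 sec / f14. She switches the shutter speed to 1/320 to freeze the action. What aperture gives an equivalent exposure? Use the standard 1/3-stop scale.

Shutter speed: 1/20 → 1/25 → 1/30 → 1/40 → 1/50 → 1/60 → 1/80 → 1/100 → 1/125 → 1/160 → 1/200 → 1/250 → 1/320 — 4 stops faster (darker).
Need 4 stops brighter from the aperture: f/14 → f/13 → f/11 → f/10 → f/9 → f/8 → f/7.1 → f/6.3 → f/5.6 → f/5 → f/4.5 → f/4 → f/3.5.

f/3.5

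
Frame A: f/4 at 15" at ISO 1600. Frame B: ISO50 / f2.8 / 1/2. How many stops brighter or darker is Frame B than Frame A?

9 stops darker

Aperture: f/4 → f/2.8 — 1 stop larger aperture (brighter).
Shutter speed: 15 → 8 → 4 → 2 → 1 → 1/2 — 5 stops shorter (darker).
ISO: 1600 → 800 → 400 → 200 → 100 → 50 — 5 stops dropped (darker).
Net: +1 −5 −5 = −9 stops.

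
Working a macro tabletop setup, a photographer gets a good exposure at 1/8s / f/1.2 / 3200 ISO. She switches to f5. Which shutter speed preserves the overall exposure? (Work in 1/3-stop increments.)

Aperture: f/1.2 → f/1.4 → f/1.6 → f/1.8 → f/2 → f/2.2 → f/2.5 → f/2.8 → f/3.2 → f/3.5 → f/4 → f/4.5 → f/5 — 4 stops stopped down (darker).
Need 4 stops brighter from the shutter speed: 1/8 → 1/6 → 1/5 → 1/4 → 0.3 → 0.4 → 0.5 → 0.6 → 0.8 → 1 → 1.3 → 1.6 → 2.

2 s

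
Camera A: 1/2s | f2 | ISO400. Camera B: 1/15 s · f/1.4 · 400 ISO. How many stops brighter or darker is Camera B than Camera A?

Aperture: f/2 → f/1.4 — 1 stop larger aperture (brighter).
Shutter speed: 1/2 → 1/4 → 1/8 → 1/15 — 3 stops faster (darker).
ISO: unchanged.
Net: +1 −3 = −2 stops.

2 stops darker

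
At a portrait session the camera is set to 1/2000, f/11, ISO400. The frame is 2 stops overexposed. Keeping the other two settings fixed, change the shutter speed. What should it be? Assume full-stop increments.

Overexposed by 2 stops → need 2 stops darker.
Shutter speed: 1/2000 → 1/4000 → 1/8000.

1/8000s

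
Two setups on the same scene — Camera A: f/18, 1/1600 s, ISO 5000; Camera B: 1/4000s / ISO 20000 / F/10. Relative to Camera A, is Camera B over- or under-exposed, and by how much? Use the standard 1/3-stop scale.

Aperture: f/18 → f/16 → f/14 → f/13 → f/11 → f/10 — 1 2/3 stops opened up (brighter).
Shutter speed: 1/1600 → 1/2000 → 1/2500 → 1/3200 → 1/4000 — 1 1/3 stops shorter (darker).
ISO: 5000 → 6400 → 8000 → 10000 → 12800 → 16000 → 20000 — 2 stops higher (brighter).
Net: +1 2/3 −1 1/3 +2 = +2 1/3 stops.

2 1/3 stops brighter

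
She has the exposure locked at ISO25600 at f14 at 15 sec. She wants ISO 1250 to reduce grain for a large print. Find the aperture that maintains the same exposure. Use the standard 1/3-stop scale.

ISO: 25600 → 20000 → 16000 → 12800 → 10000 → 8000 → 6400 → 5000 → 4000 → 3200 → 2500 → 2000 → 1600 → 1250 — 4 1/3 stops lower (darker).
Need 4 1/3 stops brighter from the aperture: f/14 → f/13 → f/11 → f/10 → f/9 → f/8 → f/7.1 → f/6.3 → f/5.6 → f/5 → f/4.5 → f/4 → f/3.5 → f/3.2.

f/3.2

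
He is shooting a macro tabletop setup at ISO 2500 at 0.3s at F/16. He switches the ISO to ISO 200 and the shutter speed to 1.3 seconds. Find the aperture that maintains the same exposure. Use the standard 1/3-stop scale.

ISO: 2500 → 2000 → 1600 → 1250 → 1000 → 800 → 640 → 500 → 400 → 320 → 250 → 200 — 3 2/3 stops lower (darker).
Shutter speed: 0.3 → 0.4 → 0.5 → 0.6 → 0.8 → 1 → 1.3 — 2 stops slower (brighter).
Net change so far: 1 2/3 stops darker. Offset with the aperture: f/16 → f/14 → f/13 → f/11 → f/10 → f/9.

f/9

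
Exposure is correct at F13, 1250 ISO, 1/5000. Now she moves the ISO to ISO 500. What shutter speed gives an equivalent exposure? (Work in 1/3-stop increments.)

1/2000s

ISO: 1250 → 1000 → 800 → 640 → 500 — 1 1/3 stops lower (darker).
Need 1 1/3 stops brighter from the shutter speed: 1/5000 → 1/4000 → 1/3200 → 1/2500 → 1/2000.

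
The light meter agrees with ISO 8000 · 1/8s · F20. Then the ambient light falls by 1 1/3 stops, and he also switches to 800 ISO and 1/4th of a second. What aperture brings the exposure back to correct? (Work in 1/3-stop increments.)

f/5.6

Scene light: 1 1/3 stops darker.
ISO: 8000 → 6400 → 5000 → 4000 → 3200 → 2500 → 2000 → 1600 → 1250 → 1000 → 800 — 3 1/3 stops dropped (darker).
Shutter speed: 1/8 → 1/6 → 1/5 → 1/4 — 1 stop slower (brighter).
Net so far: 3 2/3 stops darker. Aperture: f/20 → f/18 → f/16 → f/14 → f/13 → f/11 → f/10 → f/9 → f/8 → f/7.1 → f/6.3 → f/5.6.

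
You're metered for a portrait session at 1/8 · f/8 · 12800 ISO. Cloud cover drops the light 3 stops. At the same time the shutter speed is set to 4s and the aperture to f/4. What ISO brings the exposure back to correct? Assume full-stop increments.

Scene light: 3 stops darker.
Shutter speed: 1/8 → 1/4 → 1/2 → 1 → 2 → 4 — 5 stops slower (brighter).
Aperture: f/8 → f/5.6 → f/4 — 2 stops opened up (brighter).
Net so far: 4 stops brighter. ISO: 12800 → 6400 → 3200 → 1600 → 800.

ISO 800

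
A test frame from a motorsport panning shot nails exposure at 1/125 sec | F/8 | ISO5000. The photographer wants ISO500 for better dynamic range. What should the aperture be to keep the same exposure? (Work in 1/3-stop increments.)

f/2.5

ISO: 5000 → 4000 → 3200 → 2500 → 2000 → 1600 → 1250 → 1000 → 800 → 640 → 500 — 3 1/3 stops lower (darker).
Need 3 1/3 stops brighter from the aperture: f/8 → f/7.1 → f/6.3 → f/5.6 → f/5 → f/4.5 → f/4 → f/3.5 → f/3.2 → f/2.8 → f/2.5.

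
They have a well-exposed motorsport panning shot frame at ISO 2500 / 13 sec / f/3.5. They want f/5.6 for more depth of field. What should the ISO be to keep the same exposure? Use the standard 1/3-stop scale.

ISO 6400

Aperture: f/3.5 → f/4 → f/4.5 → f/5 → f/5.6 — 1 1/3 stops stopped down (darker).
Need 1 1/3 stops brighter from the ISO: 2500 → 3200 → 4000 → 5000 → 6400.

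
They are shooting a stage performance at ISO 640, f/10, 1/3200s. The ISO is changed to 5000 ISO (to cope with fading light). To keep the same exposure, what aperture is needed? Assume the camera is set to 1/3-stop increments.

ISO: 640 → 800 → 1000 → 1250 → 1600 → 2000 → 2500 → 3200 → 4000 → 5000 — 3 stops higher (brighter).
Need 3 stops darker from the aperture: f/10 → f/11 → f/13 → f/14 → f/16 → f/18 → f/20 → f/22 → f/25 → f/29.

f/29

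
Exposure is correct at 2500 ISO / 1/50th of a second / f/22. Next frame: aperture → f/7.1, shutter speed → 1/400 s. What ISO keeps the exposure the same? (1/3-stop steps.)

Aperture: f/22 → f/20 → f/18 → f/16 → f/14 → f/13 → f/11 → f/10 → f/9 → f/8 → f/7.1 — 3 1/3 stops opened up (brighter).
Shutter speed: 1/50 → 1/60 → 1/80 → 1/100 → 1/125 → 1/160 → 1/200 → 1/250 → 1/320 → 1/400 — 3 stops shorter (darker).
Net change so far: 1/3 stop brighter. Offset with the ISO: 2500 → 2000.

ISO 2000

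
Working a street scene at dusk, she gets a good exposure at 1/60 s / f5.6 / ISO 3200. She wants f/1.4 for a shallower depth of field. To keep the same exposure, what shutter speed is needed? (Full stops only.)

1/1000s

Aperture: f/5.6 → f/4 → f/2.8 → f/2 → f/1.4 — 4 stops larger aperture (brighter).
Need 4 stops darker from the shutter speed: 1/60 → 1/125 → 1/250 → 1/500 → 1/1000.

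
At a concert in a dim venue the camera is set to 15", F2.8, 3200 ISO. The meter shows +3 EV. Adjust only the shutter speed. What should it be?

Overexposed by 3 stops → need 3 stops darker.
Shutter speed: 15 → 8 → 4 → 2.

2 s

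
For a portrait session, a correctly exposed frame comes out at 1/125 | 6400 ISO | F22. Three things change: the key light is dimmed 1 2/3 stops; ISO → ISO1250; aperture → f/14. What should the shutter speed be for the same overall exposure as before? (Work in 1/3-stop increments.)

1/20s

Scene light: 1 2/3 stops darker.
ISO: 6400 → 5000 → 4000 → 3200 → 2500 → 2000 → 1600 → 1250 — 2 1/3 stops dropped (darker).
Aperture: f/22 → f/20 → f/18 → f/16 → f/14 — 1 1/3 stops opened up (brighter).
Net so far: 2 2/3 stops darker. Shutter speed: 1/125 → 1/100 → 1/80 → 1/60 → 1/50 → 1/40 → 1/30 → 1/25 → 1/20.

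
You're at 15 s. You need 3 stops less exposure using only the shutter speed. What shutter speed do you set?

Shutter speed: 15 → 8 → 4 → 2 — 3 stops shorter (darker).

2 s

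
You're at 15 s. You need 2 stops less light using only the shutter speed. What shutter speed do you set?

Shutter speed: 15 → 8 → 4 — 2 stops faster (darker).

4 s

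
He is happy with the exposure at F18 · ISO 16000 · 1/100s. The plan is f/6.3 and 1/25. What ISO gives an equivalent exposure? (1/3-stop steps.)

Aperture: f/18 → f/16 → f/14 → f/13 → f/11 → f/10 → f/9 → f/8 → f/7.1 → f/6.3 — 3 stops larger aperture (brighter).
Shutter speed: 1/100 → 1/80 → 1/60 → 1/50 → 1/40 → 1/30 → 1/25 — 2 stops slower (brighter).
Net change so far: 5 stops brighter. Offset with the ISO: 16000 → 12800 → 10000 → 8000 → 6400 → 5000 → 4000 → 3200 → 2500 → 2000 → 1600 → 1250 → 1000 → 800 → 640 → 500.

ISO 500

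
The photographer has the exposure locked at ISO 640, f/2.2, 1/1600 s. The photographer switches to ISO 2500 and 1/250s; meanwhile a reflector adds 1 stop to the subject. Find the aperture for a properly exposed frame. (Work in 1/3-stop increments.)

Scene light: 1 stop brighter.
ISO: 640 → 800 → 1000 → 1250 → 1600 → 2000 → 2500 — 2 stops raised (brighter).
Shutter speed: 1/1600 → 1/1250 → 1/1000 → 1/800 → 1/640 → 1/500 → 1/400 → 1/320 → 1/250 — 2 2/3 stops slower (brighter).
Net so far: 5 2/3 stops brighter. Aperture: f/2.2 → f/2.5 → f/2.8 → f/3.2 → f/3.5 → f/4 → f/4.5 → f/5 → f/5.6 → f/6.3 → f/7.1 → f/8 → f/9 → f/10 → f/11 → f/13 → f/14 → f/16.

f/16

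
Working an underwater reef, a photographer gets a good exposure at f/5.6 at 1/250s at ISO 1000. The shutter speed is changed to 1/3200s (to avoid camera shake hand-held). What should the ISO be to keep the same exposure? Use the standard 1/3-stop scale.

Shutter speed: 1/250 → 1/320 → 1/400 → 1/500 → 1/640 → 1/800 → 1/1000 → 1/1250 → 1/1600 → 1/2000 → 1/2500 → 1/3200 — 3 2/3 stops faster (darker).
Need 3 2/3 stops brighter from the ISO: 1000 → 1250 → 1600 → 2000 → 2500 → 3200 → 4000 → 5000 → 6400 → 8000 → 10000 → 12800.

ISO 12800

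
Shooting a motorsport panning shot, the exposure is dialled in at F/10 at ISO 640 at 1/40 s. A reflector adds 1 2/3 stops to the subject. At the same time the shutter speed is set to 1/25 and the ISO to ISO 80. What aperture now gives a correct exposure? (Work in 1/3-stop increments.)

f/8

Scene light: 1 2/3 stops brighter.
Shutter speed: 1/40 → 1/30 → 1/25 — 2/3 stop slower (brighter).
ISO: 640 → 500 → 400 → 320 → 250 → 200 → 160 → 125 → 100 → 80 — 3 stops lower (darker).
Net so far: 2/3 stop darker. Aperture: f/10 → f/9 → f/8.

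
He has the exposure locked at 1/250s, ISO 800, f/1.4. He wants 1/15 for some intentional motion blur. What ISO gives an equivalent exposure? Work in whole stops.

Shutter speed: 1/250 → 1/125 → 1/60 → 1/30 → 1/15 — 4 stops longer (brighter).
Need 4 stops darker from the ISO: 800 → 400 → 200 → 100 → 50.

ISO 50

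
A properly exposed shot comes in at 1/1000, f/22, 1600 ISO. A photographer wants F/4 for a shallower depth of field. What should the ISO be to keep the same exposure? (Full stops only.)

ISO 50

Aperture: f/22 → f/16 → f/11 → f/8 → f/5.6 → f/4 — 5 stops opened up (brighter).
Need 5 stops darker from the ISO: 1600 → 800 → 400 → 200 → 100 → 50.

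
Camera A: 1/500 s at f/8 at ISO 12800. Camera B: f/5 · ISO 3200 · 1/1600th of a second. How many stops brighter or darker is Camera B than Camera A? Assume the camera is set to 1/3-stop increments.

Aperture: f/8 → f/7.1 → f/6.3 → f/5.6 → f/5 — 1 1/3 stops opened up (brighter).
Shutter speed: 1/500 → 1/640 → 1/800 → 1/1000 → 1/1250 → 1/1600 — 1 2/3 stops shorter (darker).
ISO: 12800 → 10000 → 8000 → 6400 → 5000 → 4000 → 3200 — 2 stops dropped (darker).
Net: +1 1/3 −1 2/3 −2 = −2 1/3 stops.

2 1/3 stops darker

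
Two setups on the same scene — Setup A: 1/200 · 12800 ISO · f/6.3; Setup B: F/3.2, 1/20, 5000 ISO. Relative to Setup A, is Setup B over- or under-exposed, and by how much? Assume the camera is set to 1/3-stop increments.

Aperture: f/6.3 → f/5.6 → f/5 → f/4.5 → f/4 → f/3.5 → f/3.2 — 2 stops wider (brighter).
Shutter speed: 1/200 → 1/160 → 1/125 → 1/100 → 1/80 → 1/60 → 1/50 → 1/40 → 1/30 → 1/25 → 1/20 — 3 1/3 stops longer (brighter).
ISO: 12800 → 10000 → 8000 → 6400 → 5000 — 1 1/3 stops lower (darker).
Net: +2 +3 1/3 −1 1/3 = +4 stops.

4 stops brighter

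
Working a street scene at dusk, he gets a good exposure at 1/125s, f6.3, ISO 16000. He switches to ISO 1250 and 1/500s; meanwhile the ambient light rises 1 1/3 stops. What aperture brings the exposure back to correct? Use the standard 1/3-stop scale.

f/1.4

Scene light: 1 1/3 stops brighter.
ISO: 16000 → 12800 → 10000 → 8000 → 6400 → 5000 → 4000 → 3200 → 2500 → 2000 → 1600 → 1250 — 3 2/3 stops lower (darker).
Shutter speed: 1/125 → 1/160 → 1/200 → 1/250 → 1/320 → 1/400 → 1/500 — 2 stops shorter (darker).
Net so far: 4 1/3 stops darker. Aperture: f/6.3 → f/5.6 → f/5 → f/4.5 → f/4 → f/3.5 → f/3.2 → f/2.8 → f/2.5 → f/2.2 → f/2 → f/1.8 → f/1.6 → f/1.4.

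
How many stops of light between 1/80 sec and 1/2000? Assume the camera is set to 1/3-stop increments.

1/80 → 1/100 → 1/125 → 1/160 → 1/200 → 1/250 → 1/320 → 1/400 → 1/500 → 1/640 → 1/800 → 1/1000 → 1/1250 → 1/1600 → 1/2000 — count the steps: 14 third-stops = 4 2/3 stops.

4 2/3 stops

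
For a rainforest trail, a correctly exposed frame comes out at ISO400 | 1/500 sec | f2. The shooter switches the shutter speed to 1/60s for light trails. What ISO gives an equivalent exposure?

Shutter speed: 1/500 → 1/250 → 1/125 → 1/60 — 3 stops longer (brighter).
Need 3 stops darker from the ISO: 400 → 200 → 100 → 50.

ISO 50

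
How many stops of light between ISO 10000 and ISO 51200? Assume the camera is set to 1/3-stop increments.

2 1/3 stops

10000 → 12800 → 16000 → 20000 → 25600 → 32000 → 40000 → 51200 — count the steps: 7 third-stops = 2 1/3 stops.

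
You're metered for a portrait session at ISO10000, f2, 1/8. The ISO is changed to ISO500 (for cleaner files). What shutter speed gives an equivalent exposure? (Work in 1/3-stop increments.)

ISO: 10000 → 8000 → 6400 → 5000 → 4000 → 3200 → 2500 → 2000 → 1600 → 1250 → 1000 → 800 → 640 → 500 — 4 1/3 stops dropped (darker).
Need 4 1/3 stops brighter from the shutter speed: 1/8 → 1/6 → 1/5 → 1/4 → 0.3 → 0.4 → 0.5 → 0.6 → 0.8 → 1 → 1.3 → 1.6 → 2 → 2.5.

2.5 s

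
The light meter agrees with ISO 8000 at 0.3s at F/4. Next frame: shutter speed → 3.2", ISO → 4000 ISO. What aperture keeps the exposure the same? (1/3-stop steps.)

Shutter speed: 0.3 → 0.4 → 0.5 → 0.6 → 0.8 → 1 → 1.3 → 1.6 → 2 → 2.5 → 3.2 — 3 1/3 stops slower (brighter).
ISO: 8000 → 6400 → 5000 → 4000 — 1 stop dropped (darker).
Net change so far: 2 1/3 stops brighter. Offset with the aperture: f/4 → f/4.5 → f/5 → f/5.6 → f/6.3 → f/7.1 → f/8 → f/9.

f/9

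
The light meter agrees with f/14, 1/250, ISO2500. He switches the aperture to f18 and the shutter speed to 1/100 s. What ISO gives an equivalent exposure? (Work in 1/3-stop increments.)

ISO 1600

Aperture: f/14 → f/16 → f/18 — 2/3 stop narrower (darker).
Shutter speed: 1/250 → 1/200 → 1/160 → 1/125 → 1/100 — 1 1/3 stops longer (brighter).
Net change so far: 2/3 stop brighter. Offset with the ISO: 2500 → 2000 → 1600.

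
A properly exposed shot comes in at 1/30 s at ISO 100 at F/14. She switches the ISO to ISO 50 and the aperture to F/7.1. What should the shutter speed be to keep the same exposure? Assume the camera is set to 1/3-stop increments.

1/60s

ISO: 100 → 80 → 64 → 50 — 1 stop lower (darker).
Aperture: f/14 → f/13 → f/11 → f/10 → f/9 → f/8 → f/7.1 — 2 stops larger aperture (brighter).
Net change so far: 1 stop brighter. Offset with the shutter speed: 1/30 → 1/40 → 1/50 → 1/60.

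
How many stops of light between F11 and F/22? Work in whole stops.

f/11 → f/16 → f/22 — count the steps: 2 stops.

2 stops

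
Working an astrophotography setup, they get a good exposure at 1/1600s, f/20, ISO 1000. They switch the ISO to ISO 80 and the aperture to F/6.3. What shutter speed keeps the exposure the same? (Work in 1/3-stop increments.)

1/1250s

ISO: 1000 → 800 → 640 → 500 → 400 → 320 → 250 → 200 → 160 → 125 → 100 → 80 — 3 2/3 stops dropped (darker).
Aperture: f/20 → f/18 → f/16 → f/14 → f/13 → f/11 → f/10 → f/9 → f/8 → f/7.1 → f/6.3 — 3 1/3 stops wider (brighter).
Net change so far: 1/3 stop darker. Offset with the shutter speed: 1/1600 → 1/1250.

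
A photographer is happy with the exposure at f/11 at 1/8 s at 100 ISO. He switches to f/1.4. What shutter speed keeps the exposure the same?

Aperture: f/11 → f/8 → f/5.6 → f/4 → f/2.8 → f/2 → f/1.4 — 6 stops larger aperture (brighter).
Need 6 stops darker from the shutter speed: 1/8 → 1/15 → 1/30 → 1/60 → 1/125 → 1/250 → 1/500.

1/500s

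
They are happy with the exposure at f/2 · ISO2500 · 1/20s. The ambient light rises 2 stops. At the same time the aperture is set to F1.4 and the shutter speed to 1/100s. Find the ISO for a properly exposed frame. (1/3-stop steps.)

Scene light: 2 stops brighter.
Aperture: f/2 → f/1.8 → f/1.6 → f/1.4 — 1 stop opened up (brighter).
Shutter speed: 1/20 → 1/25 → 1/30 → 1/40 → 1/50 → 1/60 → 1/80 → 1/100 — 2 1/3 stops faster (darker).
Net so far: 2/3 stop brighter. ISO: 2500 → 2000 → 1600.

ISO 1600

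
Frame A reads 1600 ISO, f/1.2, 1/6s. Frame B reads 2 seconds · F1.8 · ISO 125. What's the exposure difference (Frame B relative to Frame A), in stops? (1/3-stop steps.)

1 stop darker

Aperture: f/1.2 → f/1.4 → f/1.6 → f/1.8 — 1 stop stopped down (darker).
Shutter speed: 1/6 → 1/5 → 1/4 → 0.3 → 0.4 → 0.5 → 0.6 → 0.8 → 1 → 1.3 → 1.6 → 2 — 3 2/3 stops longer (brighter).
ISO: 1600 → 1250 → 1000 → 800 → 640 → 500 → 400 → 320 → 250 → 200 → 160 → 125 — 3 2/3 stops dropped (darker).
Net: −1 +3 2/3 −3 2/3 = −1 stop.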